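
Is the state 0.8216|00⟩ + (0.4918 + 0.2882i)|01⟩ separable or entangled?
Separable

Writing the state as a|00⟩ + b|01⟩ + c|10⟩ + d|11⟩, it is a product state iff ad − bc = 0.
Here (a, b, c, d) = (0.8216, (0.4918 + 0.2882i), 0, 0): ad − bc = (0.8216)(0) − (0.4918 + 0.2882i)(0) = 0, so the state is separable.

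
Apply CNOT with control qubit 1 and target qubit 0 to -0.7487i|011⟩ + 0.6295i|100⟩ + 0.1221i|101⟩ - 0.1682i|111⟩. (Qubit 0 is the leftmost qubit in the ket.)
-0.1682i|011⟩ + 0.6295i|100⟩ + 0.1221i|101⟩ - 0.7487i|111⟩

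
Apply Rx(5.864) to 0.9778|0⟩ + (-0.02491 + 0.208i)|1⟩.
(-0.9131 + 0.005183i)|0⟩ + (0.02436 - 0.4069i)|1⟩

Rx(5.864) = [[cos(θ/2), −i·sin(θ/2)], [−i·sin(θ/2), cos(θ/2)]]; θ = 5.864, cos(θ/2) ≈ -0.978116, sin(θ/2) ≈ 0.208061.
With a = amp(|0⟩) = 0.9778 and b = amp(|1⟩) = (-0.02491 + 0.208i):
new amp(|0⟩) = (-0.978116)·a + (-0.208061i)·b = (-0.9131 + 0.005183i)
new amp(|1⟩) = (-0.208061i)·a + (-0.978116)·b = (0.02436 - 0.4069i)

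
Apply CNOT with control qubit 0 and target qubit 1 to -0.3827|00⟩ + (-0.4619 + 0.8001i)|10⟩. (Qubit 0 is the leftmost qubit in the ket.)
-0.3827|00⟩ + (-0.4619 + 0.8001i)|11⟩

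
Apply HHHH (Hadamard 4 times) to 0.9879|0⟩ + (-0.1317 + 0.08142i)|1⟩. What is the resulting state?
0.9879|0⟩ + (-0.1317 + 0.08142i)|1⟩

H² = I, so an even number of Hadamards cancels: H^4 = I and the state is unchanged.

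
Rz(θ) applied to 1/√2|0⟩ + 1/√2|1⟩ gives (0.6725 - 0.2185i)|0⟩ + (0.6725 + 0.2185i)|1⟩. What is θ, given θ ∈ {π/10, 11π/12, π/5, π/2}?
π/5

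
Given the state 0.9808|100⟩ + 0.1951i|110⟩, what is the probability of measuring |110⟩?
0.03806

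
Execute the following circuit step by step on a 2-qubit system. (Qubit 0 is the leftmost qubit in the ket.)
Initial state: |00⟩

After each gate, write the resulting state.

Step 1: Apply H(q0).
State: 1/√2|00⟩ + 1/√2|10⟩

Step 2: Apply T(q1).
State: 1/√2|00⟩ + 1/√2|10⟩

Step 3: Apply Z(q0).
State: 1/√2|00⟩ - 1/√2|10⟩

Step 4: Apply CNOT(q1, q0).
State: 1/√2|00⟩ - 1/√2|10⟩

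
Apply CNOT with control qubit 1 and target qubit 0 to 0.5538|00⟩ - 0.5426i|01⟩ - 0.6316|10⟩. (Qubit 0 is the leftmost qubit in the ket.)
0.5538|00⟩ - 0.6316|10⟩ - 0.5426i|11⟩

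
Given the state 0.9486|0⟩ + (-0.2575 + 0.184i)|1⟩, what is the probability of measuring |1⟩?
0.1002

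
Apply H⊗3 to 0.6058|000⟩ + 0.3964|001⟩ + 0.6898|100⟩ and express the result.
0.5982|000⟩ + 0.3179|001⟩ + 0.5982|010⟩ + 0.3179|011⟩ + 0.1105|100⟩ - 0.1698|101⟩ + 0.1105|110⟩ - 0.1698|111⟩

H⊗3 gives amp(|y⟩) = (1/2√2) Σ_x (−1)^(x·y) amp(|x⟩), where x·y is the number of positions in which both x and y have a 1.
|000⟩: (0.6058 + 0.3964 + 0.6898)/(2√2) = 0.5982
|001⟩: (0.6058 - 0.3964 + 0.6898)/(2√2) = 0.3179
|010⟩: (0.6058 + 0.3964 + 0.6898)/(2√2) = 0.5982
|011⟩: (0.6058 - 0.3964 + 0.6898)/(2√2) = 0.3179
|100⟩: (0.6058 + 0.3964 - 0.6898)/(2√2) = 0.1105
|101⟩: (0.6058 - 0.3964 - 0.6898)/(2√2) = -0.1698
|110⟩: (0.6058 + 0.3964 - 0.6898)/(2√2) = 0.1105
|111⟩: (0.6058 - 0.3964 - 0.6898)/(2√2) = -0.1698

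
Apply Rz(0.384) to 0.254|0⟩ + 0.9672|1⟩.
(0.2493 - 0.04847i)|0⟩ + (0.9494 + 0.1846i)|1⟩

Rz(0.384) = [[e^(−iθ/2), 0], [0, e^(iθ/2)]] with e^(±iθ/2) = cos(θ/2) ± i·sin(θ/2); θ = 0.384, cos(θ/2) ≈ 0.981625, sin(θ/2) ≈ 0.190823.
With a = amp(|0⟩) = 0.254 and b = amp(|1⟩) = 0.9672:
new amp(|0⟩) = (0.981625 - 0.190823i)·a = (0.2493 - 0.04847i)
new amp(|1⟩) = (0.981625 + 0.190823i)·b = (0.9494 + 0.1846i)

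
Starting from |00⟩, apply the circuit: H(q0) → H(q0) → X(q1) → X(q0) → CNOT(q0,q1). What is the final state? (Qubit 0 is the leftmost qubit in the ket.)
|10⟩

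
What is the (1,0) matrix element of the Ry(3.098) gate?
0.9998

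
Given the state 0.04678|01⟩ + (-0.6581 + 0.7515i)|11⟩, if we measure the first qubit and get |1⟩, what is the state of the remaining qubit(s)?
(-0.6588 + 0.7523i)|1⟩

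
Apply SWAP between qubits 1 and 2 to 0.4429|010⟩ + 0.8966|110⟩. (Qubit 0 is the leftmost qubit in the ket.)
0.4429|001⟩ + 0.8966|101⟩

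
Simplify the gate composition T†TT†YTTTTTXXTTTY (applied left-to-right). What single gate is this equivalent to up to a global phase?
T†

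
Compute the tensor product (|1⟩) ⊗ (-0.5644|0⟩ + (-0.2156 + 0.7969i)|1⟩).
-0.5644|10⟩ + (-0.2156 + 0.7969i)|11⟩

amp(|b₁b₂…⟩) = product of the factor amplitudes for bits b₁, b₂, …; only kets whose every factor amplitude is nonzero survive.
|10⟩: (1)(-0.5644) = -0.5644
|11⟩: (1)(-0.2156 + 0.7969i) = (-0.2156 + 0.7969i)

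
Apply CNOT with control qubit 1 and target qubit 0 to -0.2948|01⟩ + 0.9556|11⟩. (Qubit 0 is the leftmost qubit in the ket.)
0.9556|01⟩ - 0.2948|11⟩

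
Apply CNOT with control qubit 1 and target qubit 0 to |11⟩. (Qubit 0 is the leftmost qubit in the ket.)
|01⟩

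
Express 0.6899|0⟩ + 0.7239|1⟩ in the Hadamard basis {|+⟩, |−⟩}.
0.9997|+⟩ - 0.02404|−⟩

With |ψ⟩ = α|0⟩ + β|1⟩, the Hadamard-basis coefficients are ⟨+|ψ⟩ = (α + β)/√2 and ⟨−|ψ⟩ = (α − β)/√2.
Here α = 0.6899, β = 0.7239: (α + β)/√2 = 0.9997, (α − β)/√2 = -0.02404.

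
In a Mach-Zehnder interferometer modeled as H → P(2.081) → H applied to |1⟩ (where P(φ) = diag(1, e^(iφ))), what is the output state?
(0.7442 - 0.4363i)|0⟩ + (0.2558 + 0.4363i)|1⟩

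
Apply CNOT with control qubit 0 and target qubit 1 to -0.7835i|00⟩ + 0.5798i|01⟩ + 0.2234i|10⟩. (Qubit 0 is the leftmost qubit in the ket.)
-0.7835i|00⟩ + 0.5798i|01⟩ + 0.2234i|11⟩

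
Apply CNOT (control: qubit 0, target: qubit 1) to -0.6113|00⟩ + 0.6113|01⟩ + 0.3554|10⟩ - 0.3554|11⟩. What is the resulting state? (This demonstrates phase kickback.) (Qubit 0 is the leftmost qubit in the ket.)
-0.6113|00⟩ + 0.6113|01⟩ - 0.3554|10⟩ + 0.3554|11⟩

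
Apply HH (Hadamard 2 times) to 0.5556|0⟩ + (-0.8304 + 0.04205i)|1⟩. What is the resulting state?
0.5556|0⟩ + (-0.8304 + 0.04205i)|1⟩

H² = I, so an even number of Hadamards cancels: H^2 = I and the state is unchanged.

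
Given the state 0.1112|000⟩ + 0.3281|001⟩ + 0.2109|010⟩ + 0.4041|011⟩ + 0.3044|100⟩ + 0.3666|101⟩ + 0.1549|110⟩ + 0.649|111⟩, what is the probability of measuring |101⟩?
0.1344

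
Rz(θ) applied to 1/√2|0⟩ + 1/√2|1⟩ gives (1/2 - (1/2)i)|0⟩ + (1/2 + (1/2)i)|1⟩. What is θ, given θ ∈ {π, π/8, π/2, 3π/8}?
π/2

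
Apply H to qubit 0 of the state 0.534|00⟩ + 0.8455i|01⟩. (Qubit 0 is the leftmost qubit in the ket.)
0.3776|00⟩ + 0.5979i|01⟩ + 0.3776|10⟩ + 0.5979i|11⟩

H on qubit 0 mixes each pair of kets that differ only in qubit 0: amplitudes (a, b) of (|…0…⟩, |…1…⟩) become ((a + b)/√2, (a − b)/√2). Kets absent from the input have amplitude 0.
(|00⟩, |10⟩): (a, b) = (0.534, 0) → (0.3776, 0.3776)
(|01⟩, |11⟩): (a, b) = (0.8455i, 0) → (0.5979i, 0.5979i)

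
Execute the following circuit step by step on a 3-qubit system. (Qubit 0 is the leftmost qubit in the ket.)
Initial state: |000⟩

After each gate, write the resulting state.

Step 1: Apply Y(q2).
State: i|001⟩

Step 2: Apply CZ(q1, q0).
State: i|001⟩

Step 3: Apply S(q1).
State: i|001⟩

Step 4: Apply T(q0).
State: i|001⟩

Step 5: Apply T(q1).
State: i|001⟩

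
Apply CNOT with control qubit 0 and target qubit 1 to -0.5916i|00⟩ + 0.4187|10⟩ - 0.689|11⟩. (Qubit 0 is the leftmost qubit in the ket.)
-0.5916i|00⟩ - 0.689|10⟩ + 0.4187|11⟩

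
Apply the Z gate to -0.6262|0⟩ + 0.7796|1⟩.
-0.6262|0⟩ - 0.7796|1⟩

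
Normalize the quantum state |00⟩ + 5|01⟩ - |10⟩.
0.1925|00⟩ + 0.9623|01⟩ - 0.1925|10⟩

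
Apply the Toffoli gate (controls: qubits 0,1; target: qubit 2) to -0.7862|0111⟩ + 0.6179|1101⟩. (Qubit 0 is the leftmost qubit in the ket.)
-0.7862|0111⟩ + 0.6179|1111⟩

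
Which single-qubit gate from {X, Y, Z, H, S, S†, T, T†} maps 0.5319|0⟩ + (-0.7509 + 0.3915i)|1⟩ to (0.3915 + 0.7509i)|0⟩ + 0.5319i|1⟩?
Y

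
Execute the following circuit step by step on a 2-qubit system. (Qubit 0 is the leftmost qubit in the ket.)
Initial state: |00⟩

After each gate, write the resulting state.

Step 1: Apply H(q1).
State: 1/√2|00⟩ + 1/√2|01⟩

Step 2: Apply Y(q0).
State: (1/√2)i|10⟩ + (1/√2)i|11⟩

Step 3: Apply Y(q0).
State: 1/√2|00⟩ + 1/√2|01⟩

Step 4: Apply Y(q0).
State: (1/√2)i|10⟩ + (1/√2)i|11⟩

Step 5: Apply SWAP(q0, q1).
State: (1/√2)i|01⟩ + (1/√2)i|11⟩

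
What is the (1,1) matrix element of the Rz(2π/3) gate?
(1/2 + 0.866i)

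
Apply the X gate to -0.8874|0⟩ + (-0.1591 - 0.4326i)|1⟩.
(-0.1591 - 0.4326i)|0⟩ - 0.8874|1⟩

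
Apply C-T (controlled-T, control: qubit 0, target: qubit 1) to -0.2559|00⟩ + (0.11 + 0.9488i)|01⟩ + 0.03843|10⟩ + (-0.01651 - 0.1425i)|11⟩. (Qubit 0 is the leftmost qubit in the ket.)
-0.2559|00⟩ + (0.11 + 0.9488i)|01⟩ + 0.03843|10⟩ + (0.08909 - 0.1124i)|11⟩

C-T leaves the control-|0⟩ kets |00⟩, |01⟩ unchanged and applies T to qubit 1 on the control-|1⟩ pair (|10⟩, |11⟩).
T = [[1, 0], [0, (1/√2 + (1/√2)i)]].
With a = amp(|10⟩) = 0.03843 and b = amp(|11⟩) = (-0.01651 - 0.1425i):
new amp(|10⟩) = (1)·a = 0.03843
new amp(|11⟩) = (1/√2 + (1/√2)i)·b = (0.08909 - 0.1124i)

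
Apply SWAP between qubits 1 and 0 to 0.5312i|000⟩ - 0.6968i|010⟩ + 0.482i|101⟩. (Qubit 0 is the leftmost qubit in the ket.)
0.5312i|000⟩ + 0.482i|011⟩ - 0.6968i|100⟩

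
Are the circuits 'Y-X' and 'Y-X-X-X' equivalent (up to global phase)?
Yes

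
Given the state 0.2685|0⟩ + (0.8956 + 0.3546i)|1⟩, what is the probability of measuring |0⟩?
0.07209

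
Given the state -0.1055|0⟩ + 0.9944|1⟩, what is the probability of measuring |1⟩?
0.9888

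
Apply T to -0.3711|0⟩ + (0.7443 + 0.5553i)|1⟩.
-0.3711|0⟩ + (0.1336 + 0.919i)|1⟩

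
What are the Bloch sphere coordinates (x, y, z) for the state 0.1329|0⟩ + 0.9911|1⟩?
(0.2634, 0, -0.9646)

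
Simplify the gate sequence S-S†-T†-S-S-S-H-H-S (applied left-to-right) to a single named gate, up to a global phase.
T†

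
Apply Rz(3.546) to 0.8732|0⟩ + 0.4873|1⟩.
(-0.1754 - 0.8554i)|0⟩ + (-0.09786 + 0.4774i)|1⟩

Rz(3.546) = [[e^(−iθ/2), 0], [0, e^(iθ/2)]] with e^(±iθ/2) = cos(θ/2) ± i·sin(θ/2); θ = 3.546, cos(θ/2) ≈ -0.200829, sin(θ/2) ≈ 0.979626.
With a = amp(|0⟩) = 0.8732 and b = amp(|1⟩) = 0.4873:
new amp(|0⟩) = (-0.200829 - 0.979626i)·a = (-0.1754 - 0.8554i)
new amp(|1⟩) = (-0.200829 + 0.979626i)·b = (-0.09786 + 0.4774i)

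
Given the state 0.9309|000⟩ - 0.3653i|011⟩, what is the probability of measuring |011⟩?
0.1334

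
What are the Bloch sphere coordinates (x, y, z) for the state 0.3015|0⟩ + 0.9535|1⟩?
(0.575, 0, -0.8183)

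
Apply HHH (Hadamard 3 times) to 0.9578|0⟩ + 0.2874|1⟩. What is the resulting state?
0.8805|0⟩ + 0.474|1⟩

H² = I, so H^3 = H: a single Hadamard. With (a, b) = (0.9578, 0.2874), H gives ((a + b)/√2, (a − b)/√2) = (0.8805, 0.474).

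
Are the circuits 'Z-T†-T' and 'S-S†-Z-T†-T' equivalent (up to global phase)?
Yes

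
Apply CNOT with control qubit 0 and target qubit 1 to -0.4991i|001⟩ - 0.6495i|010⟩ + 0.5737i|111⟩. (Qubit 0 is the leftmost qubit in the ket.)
-0.4991i|001⟩ - 0.6495i|010⟩ + 0.5737i|101⟩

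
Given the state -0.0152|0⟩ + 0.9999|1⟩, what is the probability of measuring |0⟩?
0.000231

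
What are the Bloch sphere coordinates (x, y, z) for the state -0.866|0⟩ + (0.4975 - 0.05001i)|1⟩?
(-0.8617, 0.08662, 0.4999)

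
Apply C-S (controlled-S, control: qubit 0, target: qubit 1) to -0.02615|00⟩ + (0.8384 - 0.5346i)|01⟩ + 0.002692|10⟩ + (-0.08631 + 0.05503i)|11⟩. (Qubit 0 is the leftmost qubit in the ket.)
-0.02615|00⟩ + (0.8384 - 0.5346i)|01⟩ + 0.002692|10⟩ + (-0.05503 - 0.08631i)|11⟩

C-S leaves the control-|0⟩ kets |00⟩, |01⟩ unchanged and applies S to qubit 1 on the control-|1⟩ pair (|10⟩, |11⟩).
S = [[1, 0], [0, i]].
With a = amp(|10⟩) = 0.002692 and b = amp(|11⟩) = (-0.08631 + 0.05503i):
new amp(|10⟩) = (1)·a = 0.002692
new amp(|11⟩) = (i)·b = (-0.05503 - 0.08631i)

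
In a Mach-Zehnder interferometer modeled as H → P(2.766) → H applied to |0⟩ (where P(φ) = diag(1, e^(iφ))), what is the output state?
(0.03485 + 0.1834i)|0⟩ + (0.9651 - 0.1834i)|1⟩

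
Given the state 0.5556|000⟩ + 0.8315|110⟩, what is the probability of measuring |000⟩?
0.3087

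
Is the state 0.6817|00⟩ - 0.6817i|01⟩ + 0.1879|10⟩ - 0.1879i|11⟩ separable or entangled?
Separable

Writing the state as a|00⟩ + b|01⟩ + c|10⟩ + d|11⟩, it is a product state iff ad − bc = 0.
Here (a, b, c, d) = (0.6817, -0.6817i, 0.1879, -0.1879i): ad − bc = (0.6817)(-0.1879i) − (-0.6817i)(0.1879) = 0, so the state is separable.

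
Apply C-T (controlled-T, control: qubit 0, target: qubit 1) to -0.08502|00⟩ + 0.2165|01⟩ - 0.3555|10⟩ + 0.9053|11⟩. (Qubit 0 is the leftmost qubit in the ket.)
-0.08502|00⟩ + 0.2165|01⟩ - 0.3555|10⟩ + (0.6401 + 0.6401i)|11⟩

C-T leaves the control-|0⟩ kets |00⟩, |01⟩ unchanged and applies T to qubit 1 on the control-|1⟩ pair (|10⟩, |11⟩).
T = [[1, 0], [0, (1/√2 + (1/√2)i)]].
With a = amp(|10⟩) = -0.3555 and b = amp(|11⟩) = 0.9053:
new amp(|10⟩) = (1)·a = -0.3555
new amp(|11⟩) = (1/√2 + (1/√2)i)·b = (0.6401 + 0.6401i)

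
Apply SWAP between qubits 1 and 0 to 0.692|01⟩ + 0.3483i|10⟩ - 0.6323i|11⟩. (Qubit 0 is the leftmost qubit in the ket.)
0.3483i|01⟩ + 0.692|10⟩ - 0.6323i|11⟩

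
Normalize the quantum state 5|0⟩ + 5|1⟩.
1/√2|0⟩ + 1/√2|1⟩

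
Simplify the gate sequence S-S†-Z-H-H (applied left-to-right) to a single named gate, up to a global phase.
Z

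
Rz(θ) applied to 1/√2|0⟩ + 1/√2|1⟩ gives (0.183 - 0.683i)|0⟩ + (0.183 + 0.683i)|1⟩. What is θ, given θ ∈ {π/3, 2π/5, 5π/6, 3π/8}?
5π/6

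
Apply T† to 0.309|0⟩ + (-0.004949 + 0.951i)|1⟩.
0.309|0⟩ + (0.669 + 0.676i)|1⟩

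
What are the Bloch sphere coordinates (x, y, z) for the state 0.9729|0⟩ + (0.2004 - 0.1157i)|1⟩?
(0.3899, -0.2251, 0.893)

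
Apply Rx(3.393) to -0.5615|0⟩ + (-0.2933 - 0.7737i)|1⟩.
(-0.6972 + 0.291i)|0⟩ + (0.03677 + 0.6541i)|1⟩

Rx(3.393) = [[cos(θ/2), −i·sin(θ/2)], [−i·sin(θ/2), cos(θ/2)]]; θ = 3.393, cos(θ/2) ≈ -0.125373, sin(θ/2) ≈ 0.99211.
With a = amp(|0⟩) = -0.5615 and b = amp(|1⟩) = (-0.2933 - 0.7737i):
new amp(|0⟩) = (-0.125373)·a + (-0.99211i)·b = (-0.6972 + 0.291i)
new amp(|1⟩) = (-0.99211i)·a + (-0.125373)·b = (0.03677 + 0.6541i)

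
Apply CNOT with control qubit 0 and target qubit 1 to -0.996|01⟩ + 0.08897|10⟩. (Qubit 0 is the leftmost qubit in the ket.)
-0.996|01⟩ + 0.08897|11⟩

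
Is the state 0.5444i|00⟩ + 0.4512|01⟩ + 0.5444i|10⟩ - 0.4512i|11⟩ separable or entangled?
Entangled

Writing the state as a|00⟩ + b|01⟩ + c|10⟩ + d|11⟩, it is a product state iff ad − bc = 0.
Here (a, b, c, d) = (0.5444i, 0.4512, 0.5444i, -0.4512i): ad − bc = (0.5444i)(-0.4512i) − (0.4512)(0.5444i) = (0.2456 - 0.2456i) ≠ 0, so the state is entangled.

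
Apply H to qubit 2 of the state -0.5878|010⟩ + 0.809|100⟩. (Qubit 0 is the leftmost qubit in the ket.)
-0.4156|010⟩ - 0.4156|011⟩ + 0.572|100⟩ + 0.572|101⟩

H on qubit 2 mixes each pair of kets that differ only in qubit 2: amplitudes (a, b) of (|…0…⟩, |…1…⟩) become ((a + b)/√2, (a − b)/√2). Kets absent from the input have amplitude 0.
(|010⟩, |011⟩): (a, b) = (-0.5878, 0) → (-0.4156, -0.4156)
(|100⟩, |101⟩): (a, b) = (0.809, 0) → (0.572, 0.572)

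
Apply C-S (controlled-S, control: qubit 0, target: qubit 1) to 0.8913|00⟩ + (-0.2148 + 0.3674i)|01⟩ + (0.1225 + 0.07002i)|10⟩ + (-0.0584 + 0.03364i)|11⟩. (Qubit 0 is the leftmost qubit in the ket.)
0.8913|00⟩ + (-0.2148 + 0.3674i)|01⟩ + (0.1225 + 0.07002i)|10⟩ + (-0.03364 - 0.0584i)|11⟩

C-S leaves the control-|0⟩ kets |00⟩, |01⟩ unchanged and applies S to qubit 1 on the control-|1⟩ pair (|10⟩, |11⟩).
S = [[1, 0], [0, i]].
With a = amp(|10⟩) = (0.1225 + 0.07002i) and b = amp(|11⟩) = (-0.0584 + 0.03364i):
new amp(|10⟩) = (1)·a = (0.1225 + 0.07002i)
new amp(|11⟩) = (i)·b = (-0.03364 - 0.0584i)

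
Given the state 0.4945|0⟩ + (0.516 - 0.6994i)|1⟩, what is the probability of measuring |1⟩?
0.7554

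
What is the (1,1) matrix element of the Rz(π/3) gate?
(0.866 + (1/2)i)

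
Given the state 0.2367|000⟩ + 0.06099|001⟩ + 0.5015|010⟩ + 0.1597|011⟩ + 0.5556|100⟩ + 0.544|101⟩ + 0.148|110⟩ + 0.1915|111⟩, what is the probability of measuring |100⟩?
0.3087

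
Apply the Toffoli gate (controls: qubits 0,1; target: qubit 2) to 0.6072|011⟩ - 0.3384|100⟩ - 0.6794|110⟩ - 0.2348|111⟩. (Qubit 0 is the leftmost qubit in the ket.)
0.6072|011⟩ - 0.3384|100⟩ - 0.2348|110⟩ - 0.6794|111⟩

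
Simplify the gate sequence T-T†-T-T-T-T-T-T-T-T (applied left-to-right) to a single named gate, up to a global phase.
I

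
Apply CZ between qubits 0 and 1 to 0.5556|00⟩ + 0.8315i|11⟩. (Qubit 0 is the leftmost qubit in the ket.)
0.5556|00⟩ - 0.8315i|11⟩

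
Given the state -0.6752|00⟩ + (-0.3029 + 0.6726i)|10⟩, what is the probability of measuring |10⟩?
0.5441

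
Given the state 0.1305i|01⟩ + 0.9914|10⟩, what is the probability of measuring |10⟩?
0.9829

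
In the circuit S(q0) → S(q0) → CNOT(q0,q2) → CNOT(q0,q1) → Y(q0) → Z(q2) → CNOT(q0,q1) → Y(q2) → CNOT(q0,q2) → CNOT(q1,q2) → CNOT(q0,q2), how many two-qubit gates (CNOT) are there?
6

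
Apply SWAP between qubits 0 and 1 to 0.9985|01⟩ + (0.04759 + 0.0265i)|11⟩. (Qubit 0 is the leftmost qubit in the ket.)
0.9985|10⟩ + (0.04759 + 0.0265i)|11⟩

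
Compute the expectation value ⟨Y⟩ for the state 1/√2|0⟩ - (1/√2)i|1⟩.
-1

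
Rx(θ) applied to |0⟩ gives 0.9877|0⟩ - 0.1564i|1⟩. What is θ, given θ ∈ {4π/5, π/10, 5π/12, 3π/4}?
π/10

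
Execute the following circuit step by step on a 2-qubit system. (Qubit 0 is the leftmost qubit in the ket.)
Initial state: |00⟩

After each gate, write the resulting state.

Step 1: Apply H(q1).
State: 1/√2|00⟩ + 1/√2|01⟩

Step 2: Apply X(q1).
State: 1/√2|00⟩ + 1/√2|01⟩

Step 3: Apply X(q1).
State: 1/√2|00⟩ + 1/√2|01⟩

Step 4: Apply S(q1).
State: 1/√2|00⟩ + (1/√2)i|01⟩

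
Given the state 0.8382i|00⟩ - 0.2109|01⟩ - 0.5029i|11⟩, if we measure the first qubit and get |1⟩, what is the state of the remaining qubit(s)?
-i|1⟩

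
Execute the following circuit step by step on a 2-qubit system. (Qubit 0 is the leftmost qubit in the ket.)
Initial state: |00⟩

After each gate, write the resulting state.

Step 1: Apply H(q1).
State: 1/√2|00⟩ + 1/√2|01⟩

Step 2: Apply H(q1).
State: |00⟩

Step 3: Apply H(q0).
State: 1/√2|00⟩ + 1/√2|10⟩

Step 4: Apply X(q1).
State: 1/√2|01⟩ + 1/√2|11⟩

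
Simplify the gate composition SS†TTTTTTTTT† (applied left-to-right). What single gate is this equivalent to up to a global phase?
T†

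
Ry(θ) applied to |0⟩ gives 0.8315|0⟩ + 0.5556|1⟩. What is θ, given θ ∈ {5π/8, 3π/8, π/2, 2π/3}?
3π/8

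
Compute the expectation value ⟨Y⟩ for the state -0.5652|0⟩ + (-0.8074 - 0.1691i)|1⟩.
0.1912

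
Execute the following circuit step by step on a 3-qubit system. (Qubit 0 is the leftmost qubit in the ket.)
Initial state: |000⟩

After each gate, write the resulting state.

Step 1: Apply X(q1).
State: |010⟩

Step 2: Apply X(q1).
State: |000⟩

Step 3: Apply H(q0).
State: 1/√2|000⟩ + 1/√2|100⟩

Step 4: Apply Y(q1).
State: (1/√2)i|010⟩ + (1/√2)i|110⟩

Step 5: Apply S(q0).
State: (1/√2)i|010⟩ - 1/√2|110⟩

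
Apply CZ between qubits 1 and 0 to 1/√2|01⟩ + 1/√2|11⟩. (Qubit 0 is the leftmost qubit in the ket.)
1/√2|01⟩ - 1/√2|11⟩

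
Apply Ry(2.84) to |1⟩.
-0.9887|0⟩ + 0.1502|1⟩

Ry(2.84) = [[cos(θ/2), −sin(θ/2)], [sin(θ/2), cos(θ/2)]]; θ = 2.84, cos(θ/2) ≈ 0.150225, sin(θ/2) ≈ 0.988652.
With a = amp(|0⟩) = 0 and b = amp(|1⟩) = 1:
new amp(|0⟩) = (0.150225)·a + (-0.988652)·b = -0.9887
new amp(|1⟩) = (0.988652)·a + (0.150225)·b = 0.1502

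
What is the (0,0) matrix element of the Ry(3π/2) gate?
-1/√2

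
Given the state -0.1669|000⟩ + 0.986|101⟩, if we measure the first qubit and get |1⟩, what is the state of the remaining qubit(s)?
|01⟩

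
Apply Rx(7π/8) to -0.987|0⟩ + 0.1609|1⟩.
(-0.1926 - 0.1578i)|0⟩ + (0.03139 + 0.968i)|1⟩

Rx(7π/8) = [[cos(θ/2), −i·sin(θ/2)], [−i·sin(θ/2), cos(θ/2)]]; θ = 7π/8, cos(θ/2) ≈ 0.19509, sin(θ/2) ≈ 0.980785.
With a = amp(|0⟩) = -0.987 and b = amp(|1⟩) = 0.1609:
new amp(|0⟩) = (0.19509)·a + (-0.980785i)·b = (-0.1926 - 0.1578i)
new amp(|1⟩) = (-0.980785i)·a + (0.19509)·b = (0.03139 + 0.968i)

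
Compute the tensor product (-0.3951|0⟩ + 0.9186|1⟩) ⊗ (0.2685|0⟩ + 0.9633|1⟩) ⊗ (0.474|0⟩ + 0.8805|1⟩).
-0.05028|000⟩ - 0.09341|001⟩ - 0.1804|010⟩ - 0.3351|011⟩ + 0.1169|100⟩ + 0.2172|101⟩ + 0.4194|110⟩ + 0.7791|111⟩

amp(|b₁b₂…⟩) = product of the factor amplitudes for bits b₁, b₂, …; only kets whose every factor amplitude is nonzero survive.
|000⟩: (-0.3951)(0.2685)(0.474) = -0.05028
|001⟩: (-0.3951)(0.2685)(0.8805) = -0.09341
|010⟩: (-0.3951)(0.9633)(0.474) = -0.1804
|011⟩: (-0.3951)(0.9633)(0.8805) = -0.3351
|100⟩: (0.9186)(0.2685)(0.474) = 0.1169
|101⟩: (0.9186)(0.2685)(0.8805) = 0.2172
|110⟩: (0.9186)(0.9633)(0.474) = 0.4194
|111⟩: (0.9186)(0.9633)(0.8805) = 0.7791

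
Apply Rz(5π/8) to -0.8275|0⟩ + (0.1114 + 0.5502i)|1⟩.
(-0.4597 + 0.688i)|0⟩ + (-0.3956 + 0.3983i)|1⟩

Rz(5π/8) = [[e^(−iθ/2), 0], [0, e^(iθ/2)]] with e^(±iθ/2) = cos(θ/2) ± i·sin(θ/2); θ = 5π/8, cos(θ/2) ≈ 0.55557, sin(θ/2) ≈ 0.83147.
With a = amp(|0⟩) = -0.8275 and b = amp(|1⟩) = (0.1114 + 0.5502i):
new amp(|0⟩) = (0.55557 - 0.83147i)·a = (-0.4597 + 0.688i)
new amp(|1⟩) = (0.55557 + 0.83147i)·b = (-0.3956 + 0.3983i)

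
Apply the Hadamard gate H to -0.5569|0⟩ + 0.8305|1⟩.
0.1935|0⟩ - 0.981|1⟩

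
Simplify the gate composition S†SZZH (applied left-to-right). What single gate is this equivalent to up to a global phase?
H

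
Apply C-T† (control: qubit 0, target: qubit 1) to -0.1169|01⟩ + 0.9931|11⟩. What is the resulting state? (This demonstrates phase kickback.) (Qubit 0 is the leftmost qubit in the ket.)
-0.1169|01⟩ + (0.7022 - 0.7022i)|11⟩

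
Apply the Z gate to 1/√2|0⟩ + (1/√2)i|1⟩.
1/√2|0⟩ - (1/√2)i|1⟩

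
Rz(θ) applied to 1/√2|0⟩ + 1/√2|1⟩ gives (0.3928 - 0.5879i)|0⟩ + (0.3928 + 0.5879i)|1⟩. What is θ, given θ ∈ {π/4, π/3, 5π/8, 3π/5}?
5π/8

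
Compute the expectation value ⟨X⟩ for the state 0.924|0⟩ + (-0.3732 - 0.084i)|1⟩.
-0.6897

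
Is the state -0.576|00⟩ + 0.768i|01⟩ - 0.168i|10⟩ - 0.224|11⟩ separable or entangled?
Separable

Writing the state as a|00⟩ + b|01⟩ + c|10⟩ + d|11⟩, it is a product state iff ad − bc = 0.
Here (a, b, c, d) = (-0.576, 0.768i, -0.168i, -0.224): ad − bc = (-0.576)(-0.224) − (0.768i)(-0.168i) = 0, so the state is separable.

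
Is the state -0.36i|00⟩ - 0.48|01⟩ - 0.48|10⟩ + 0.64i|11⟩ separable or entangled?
Separable

Writing the state as a|00⟩ + b|01⟩ + c|10⟩ + d|11⟩, it is a product state iff ad − bc = 0.
Here (a, b, c, d) = (-0.36i, -0.48, -0.48, 0.64i): ad − bc = (-0.36i)(0.64i) − (-0.48)(-0.48) = 0, so the state is separable.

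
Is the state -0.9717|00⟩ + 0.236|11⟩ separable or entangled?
Entangled

Writing the state as a|00⟩ + b|01⟩ + c|10⟩ + d|11⟩, it is a product state iff ad − bc = 0.
Here (a, b, c, d) = (-0.9717, 0, 0, 0.236): ad − bc = (-0.9717)(0.236) − (0)(0) = -0.2293 ≠ 0, so the state is entangled.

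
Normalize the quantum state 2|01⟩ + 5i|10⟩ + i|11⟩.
0.3651|01⟩ + 0.9129i|10⟩ + 0.1826i|11⟩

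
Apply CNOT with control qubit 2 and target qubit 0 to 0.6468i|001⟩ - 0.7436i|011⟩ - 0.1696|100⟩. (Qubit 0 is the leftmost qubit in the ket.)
-0.1696|100⟩ + 0.6468i|101⟩ - 0.7436i|111⟩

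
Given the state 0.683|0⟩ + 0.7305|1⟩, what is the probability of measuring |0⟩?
0.4665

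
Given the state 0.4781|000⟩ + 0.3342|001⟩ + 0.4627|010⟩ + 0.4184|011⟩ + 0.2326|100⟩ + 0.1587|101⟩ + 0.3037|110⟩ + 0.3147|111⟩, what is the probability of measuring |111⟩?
0.09904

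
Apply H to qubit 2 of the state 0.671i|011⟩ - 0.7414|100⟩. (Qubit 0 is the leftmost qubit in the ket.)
0.4745i|010⟩ - 0.4745i|011⟩ - 0.5242|100⟩ - 0.5242|101⟩

H on qubit 2 mixes each pair of kets that differ only in qubit 2: amplitudes (a, b) of (|…0…⟩, |…1…⟩) become ((a + b)/√2, (a − b)/√2). Kets absent from the input have amplitude 0.
(|010⟩, |011⟩): (a, b) = (0, 0.671i) → (0.4745i, -0.4745i)
(|100⟩, |101⟩): (a, b) = (-0.7414, 0) → (-0.5242, -0.5242)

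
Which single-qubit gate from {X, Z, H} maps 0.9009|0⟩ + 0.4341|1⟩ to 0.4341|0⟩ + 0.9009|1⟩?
X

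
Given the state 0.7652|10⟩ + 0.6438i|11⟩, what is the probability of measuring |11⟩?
0.4145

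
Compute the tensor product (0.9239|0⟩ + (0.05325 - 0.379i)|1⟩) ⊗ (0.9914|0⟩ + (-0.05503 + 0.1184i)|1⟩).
0.916|00⟩ + (-0.05084 + 0.1094i)|01⟩ + (0.05279 - 0.3757i)|10⟩ + (0.04194 + 0.02716i)|11⟩

amp(|b₁b₂…⟩) = product of the factor amplitudes for bits b₁, b₂, …; only kets whose every factor amplitude is nonzero survive.
|00⟩: (0.9239)(0.9914) = 0.916
|01⟩: (0.9239)(-0.05503 + 0.1184i) = (-0.05084 + 0.1094i)
|10⟩: (0.05325 - 0.379i)(0.9914) = (0.05279 - 0.3757i)
|11⟩: (0.05325 - 0.379i)(-0.05503 + 0.1184i) = (0.04194 + 0.02716i)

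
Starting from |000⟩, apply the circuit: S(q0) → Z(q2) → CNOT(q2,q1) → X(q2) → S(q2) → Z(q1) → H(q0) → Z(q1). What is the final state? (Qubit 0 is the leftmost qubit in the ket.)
(1/√2)i|001⟩ + (1/√2)i|101⟩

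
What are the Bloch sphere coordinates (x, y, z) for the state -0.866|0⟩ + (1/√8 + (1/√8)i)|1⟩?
(-0.6124, -0.6124, 0.5)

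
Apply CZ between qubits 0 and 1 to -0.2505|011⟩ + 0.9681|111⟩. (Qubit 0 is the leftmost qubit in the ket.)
-0.2505|011⟩ - 0.9681|111⟩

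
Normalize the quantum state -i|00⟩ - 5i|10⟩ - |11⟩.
-0.1925i|00⟩ - 0.9623i|10⟩ - 0.1925|11⟩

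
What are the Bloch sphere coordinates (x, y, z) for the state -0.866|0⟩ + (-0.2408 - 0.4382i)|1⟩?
(0.4171, 0.759, 0.5)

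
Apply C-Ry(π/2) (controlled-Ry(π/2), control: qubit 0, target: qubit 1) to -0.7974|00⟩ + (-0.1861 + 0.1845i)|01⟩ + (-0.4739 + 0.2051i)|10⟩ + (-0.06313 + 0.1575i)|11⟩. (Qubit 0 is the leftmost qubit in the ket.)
-0.7974|00⟩ + (-0.1861 + 0.1845i)|01⟩ + (-0.2905 + 0.03366i)|10⟩ + (-0.3797 + 0.2564i)|11⟩

C-Ry(π/2) leaves the control-|0⟩ kets |00⟩, |01⟩ unchanged and applies Ry(π/2) to qubit 1 on the control-|1⟩ pair (|10⟩, |11⟩).
Ry(π/2) = [[cos(θ/2), −sin(θ/2)], [sin(θ/2), cos(θ/2)]]; θ = π/2, cos(θ/2) ≈ 0.707107, sin(θ/2) ≈ 0.707107.
With a = amp(|10⟩) = (-0.4739 + 0.2051i) and b = amp(|11⟩) = (-0.06313 + 0.1575i):
new amp(|10⟩) = (0.707107)·a + (-0.707107)·b = (-0.2905 + 0.03366i)
new amp(|11⟩) = (0.707107)·a + (0.707107)·b = (-0.3797 + 0.2564i)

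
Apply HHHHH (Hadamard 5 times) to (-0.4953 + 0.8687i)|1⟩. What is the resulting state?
(-0.3502 + 0.6143i)|0⟩ + (0.3502 - 0.6143i)|1⟩

H² = I, so H^5 = H: a single Hadamard. With (a, b) = (0, (-0.4953 + 0.8687i)), H gives ((a + b)/√2, (a − b)/√2) = ((-0.3502 + 0.6143i), (0.3502 - 0.6143i)).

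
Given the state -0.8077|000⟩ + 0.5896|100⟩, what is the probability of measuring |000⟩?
0.6524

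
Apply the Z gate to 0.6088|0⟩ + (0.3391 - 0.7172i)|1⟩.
0.6088|0⟩ + (-0.3391 + 0.7172i)|1⟩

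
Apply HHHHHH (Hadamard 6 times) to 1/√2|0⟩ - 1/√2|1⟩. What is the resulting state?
1/√2|0⟩ - 1/√2|1⟩

H² = I, so an even number of Hadamards cancels: H^6 = I and the state is unchanged.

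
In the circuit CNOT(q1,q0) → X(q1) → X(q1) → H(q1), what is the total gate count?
4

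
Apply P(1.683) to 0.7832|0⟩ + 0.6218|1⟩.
0.7832|0⟩ + (-0.06962 + 0.6179i)|1⟩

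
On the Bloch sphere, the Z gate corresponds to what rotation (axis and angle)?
Rotation by π around the z-axis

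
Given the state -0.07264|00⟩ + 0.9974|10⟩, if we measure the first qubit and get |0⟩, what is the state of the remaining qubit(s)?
-|0⟩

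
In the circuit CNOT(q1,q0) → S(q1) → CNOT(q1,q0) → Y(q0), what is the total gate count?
4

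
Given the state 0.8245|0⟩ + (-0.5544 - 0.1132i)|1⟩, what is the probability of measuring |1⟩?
0.3202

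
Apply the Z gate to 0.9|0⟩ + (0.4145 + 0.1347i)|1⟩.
0.9|0⟩ + (-0.4145 - 0.1347i)|1⟩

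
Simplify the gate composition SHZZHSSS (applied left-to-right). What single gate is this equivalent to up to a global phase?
I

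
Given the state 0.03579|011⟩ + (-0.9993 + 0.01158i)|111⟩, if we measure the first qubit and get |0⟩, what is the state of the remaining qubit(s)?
|11⟩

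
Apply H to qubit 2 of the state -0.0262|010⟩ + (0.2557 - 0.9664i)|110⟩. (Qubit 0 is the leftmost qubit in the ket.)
-0.01853|010⟩ - 0.01853|011⟩ + (0.1808 - 0.6833i)|110⟩ + (0.1808 - 0.6833i)|111⟩

H on qubit 2 mixes each pair of kets that differ only in qubit 2: amplitudes (a, b) of (|…0…⟩, |…1…⟩) become ((a + b)/√2, (a − b)/√2). Kets absent from the input have amplitude 0.
(|010⟩, |011⟩): (a, b) = (-0.0262, 0) → (-0.01853, -0.01853)
(|110⟩, |111⟩): (a, b) = ((0.2557 - 0.9664i), 0) → ((0.1808 - 0.6833i), (0.1808 - 0.6833i))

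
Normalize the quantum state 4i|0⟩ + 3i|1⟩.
0.8i|0⟩ + 0.6i|1⟩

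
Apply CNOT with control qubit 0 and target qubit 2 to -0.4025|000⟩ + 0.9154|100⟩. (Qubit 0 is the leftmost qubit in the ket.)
-0.4025|000⟩ + 0.9154|101⟩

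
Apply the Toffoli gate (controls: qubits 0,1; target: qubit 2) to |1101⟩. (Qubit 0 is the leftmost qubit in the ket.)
|1111⟩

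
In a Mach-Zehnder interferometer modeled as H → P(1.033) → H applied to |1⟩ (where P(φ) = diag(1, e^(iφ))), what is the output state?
(0.2439 - 0.4294i)|0⟩ + (0.7561 + 0.4294i)|1⟩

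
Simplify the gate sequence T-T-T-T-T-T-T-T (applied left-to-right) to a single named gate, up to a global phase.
I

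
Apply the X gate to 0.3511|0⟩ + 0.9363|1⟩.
0.9363|0⟩ + 0.3511|1⟩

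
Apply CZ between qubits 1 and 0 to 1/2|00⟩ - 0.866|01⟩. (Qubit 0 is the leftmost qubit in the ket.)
1/2|00⟩ - 0.866|01⟩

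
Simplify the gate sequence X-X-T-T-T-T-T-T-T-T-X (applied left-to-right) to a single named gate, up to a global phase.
X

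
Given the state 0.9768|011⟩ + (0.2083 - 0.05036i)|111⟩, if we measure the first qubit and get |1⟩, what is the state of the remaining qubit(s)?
(0.972 - 0.235i)|11⟩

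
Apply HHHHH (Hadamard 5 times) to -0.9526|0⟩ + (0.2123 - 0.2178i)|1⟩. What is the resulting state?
(-0.5235 - 0.154i)|0⟩ + (-0.8237 + 0.154i)|1⟩

H² = I, so H^5 = H: a single Hadamard. With (a, b) = (-0.9526, (0.2123 - 0.2178i)), H gives ((a + b)/√2, (a − b)/√2) = ((-0.5235 - 0.154i), (-0.8237 + 0.154i)).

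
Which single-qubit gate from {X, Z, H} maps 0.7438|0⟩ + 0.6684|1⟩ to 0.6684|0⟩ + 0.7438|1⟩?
X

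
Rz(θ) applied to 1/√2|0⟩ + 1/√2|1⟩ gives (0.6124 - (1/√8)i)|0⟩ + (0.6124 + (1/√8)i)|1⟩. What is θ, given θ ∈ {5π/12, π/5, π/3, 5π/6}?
π/3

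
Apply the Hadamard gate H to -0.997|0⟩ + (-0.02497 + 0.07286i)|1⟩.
(-0.7226 + 0.05152i)|0⟩ + (-0.6873 - 0.05152i)|1⟩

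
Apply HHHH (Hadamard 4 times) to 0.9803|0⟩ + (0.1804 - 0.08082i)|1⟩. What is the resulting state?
0.9803|0⟩ + (0.1804 - 0.08082i)|1⟩

H² = I, so an even number of Hadamards cancels: H^4 = I and the state is unchanged.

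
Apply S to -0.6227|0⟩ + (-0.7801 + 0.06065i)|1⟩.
-0.6227|0⟩ + (-0.06065 - 0.7801i)|1⟩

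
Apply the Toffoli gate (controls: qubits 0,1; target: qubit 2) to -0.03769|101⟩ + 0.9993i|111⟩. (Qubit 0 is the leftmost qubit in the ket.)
-0.03769|101⟩ + 0.9993i|110⟩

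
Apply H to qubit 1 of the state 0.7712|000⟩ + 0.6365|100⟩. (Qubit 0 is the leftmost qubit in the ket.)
0.5453|000⟩ + 0.5453|010⟩ + 0.4501|100⟩ + 0.4501|110⟩

H on qubit 1 mixes each pair of kets that differ only in qubit 1: amplitudes (a, b) of (|…0…⟩, |…1…⟩) become ((a + b)/√2, (a − b)/√2). Kets absent from the input have amplitude 0.
(|000⟩, |010⟩): (a, b) = (0.7712, 0) → (0.5453, 0.5453)
(|100⟩, |110⟩): (a, b) = (0.6365, 0) → (0.4501, 0.4501)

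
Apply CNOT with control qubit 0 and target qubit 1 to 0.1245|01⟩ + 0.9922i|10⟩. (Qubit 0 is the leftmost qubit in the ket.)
0.1245|01⟩ + 0.9922i|11⟩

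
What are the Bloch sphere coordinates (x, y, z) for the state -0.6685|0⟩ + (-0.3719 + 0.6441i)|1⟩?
(0.4972, -0.8612, -0.1063)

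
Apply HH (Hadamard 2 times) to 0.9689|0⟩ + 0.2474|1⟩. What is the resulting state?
0.9689|0⟩ + 0.2474|1⟩

H² = I, so an even number of Hadamards cancels: H^2 = I and the state is unchanged.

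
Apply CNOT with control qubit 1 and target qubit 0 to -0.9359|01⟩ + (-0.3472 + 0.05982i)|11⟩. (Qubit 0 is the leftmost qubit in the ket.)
(-0.3472 + 0.05982i)|01⟩ - 0.9359|11⟩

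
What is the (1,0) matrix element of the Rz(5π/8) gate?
0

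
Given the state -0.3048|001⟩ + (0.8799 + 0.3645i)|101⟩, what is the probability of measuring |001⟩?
0.0929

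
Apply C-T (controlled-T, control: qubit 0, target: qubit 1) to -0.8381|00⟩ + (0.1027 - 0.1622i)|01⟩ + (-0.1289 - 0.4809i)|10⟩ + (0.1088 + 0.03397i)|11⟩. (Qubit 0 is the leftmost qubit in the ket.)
-0.8381|00⟩ + (0.1027 - 0.1622i)|01⟩ + (-0.1289 - 0.4809i)|10⟩ + (0.05291 + 0.101i)|11⟩

C-T leaves the control-|0⟩ kets |00⟩, |01⟩ unchanged and applies T to qubit 1 on the control-|1⟩ pair (|10⟩, |11⟩).
T = [[1, 0], [0, (1/√2 + (1/√2)i)]].
With a = amp(|10⟩) = (-0.1289 - 0.4809i) and b = amp(|11⟩) = (0.1088 + 0.03397i):
new amp(|10⟩) = (1)·a = (-0.1289 - 0.4809i)
new amp(|11⟩) = (1/√2 + (1/√2)i)·b = (0.05291 + 0.101i)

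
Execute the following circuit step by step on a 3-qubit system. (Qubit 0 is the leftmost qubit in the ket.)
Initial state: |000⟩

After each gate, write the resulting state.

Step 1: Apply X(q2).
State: |001⟩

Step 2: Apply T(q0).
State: |001⟩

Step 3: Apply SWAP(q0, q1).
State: |001⟩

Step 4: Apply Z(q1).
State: |001⟩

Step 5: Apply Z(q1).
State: |001⟩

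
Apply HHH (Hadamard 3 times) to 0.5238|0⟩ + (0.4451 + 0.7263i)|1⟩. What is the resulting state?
(0.6851 + 0.5136i)|0⟩ + (0.05565 - 0.5136i)|1⟩

H² = I, so H^3 = H: a single Hadamard. With (a, b) = (0.5238, (0.4451 + 0.7263i)), H gives ((a + b)/√2, (a − b)/√2) = ((0.6851 + 0.5136i), (0.05565 - 0.5136i)).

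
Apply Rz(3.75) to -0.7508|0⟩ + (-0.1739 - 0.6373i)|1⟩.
(0.2249 + 0.7163i)|0⟩ + (0.6601 + 0.02498i)|1⟩

Rz(3.75) = [[e^(−iθ/2), 0], [0, e^(iθ/2)]] with e^(±iθ/2) = cos(θ/2) ± i·sin(θ/2); θ = 3.75, cos(θ/2) ≈ -0.299534, sin(θ/2) ≈ 0.954086.
With a = amp(|0⟩) = -0.7508 and b = amp(|1⟩) = (-0.1739 - 0.6373i):
new amp(|0⟩) = (-0.299534 - 0.954086i)·a = (0.2249 + 0.7163i)
new amp(|1⟩) = (-0.299534 + 0.954086i)·b = (0.6601 + 0.02498i)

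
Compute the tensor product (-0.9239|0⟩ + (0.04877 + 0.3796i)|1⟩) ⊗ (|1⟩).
-0.9239|01⟩ + (0.04877 + 0.3796i)|11⟩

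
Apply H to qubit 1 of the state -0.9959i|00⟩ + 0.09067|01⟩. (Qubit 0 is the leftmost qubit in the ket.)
(0.06411 - 0.7042i)|00⟩ + (-0.06411 - 0.7042i)|01⟩

H on qubit 1 mixes each pair of kets that differ only in qubit 1: amplitudes (a, b) of (|…0…⟩, |…1…⟩) become ((a + b)/√2, (a − b)/√2). Kets absent from the input have amplitude 0.
(|00⟩, |01⟩): (a, b) = (-0.9959i, 0.09067) → ((0.06411 - 0.7042i), (-0.06411 - 0.7042i))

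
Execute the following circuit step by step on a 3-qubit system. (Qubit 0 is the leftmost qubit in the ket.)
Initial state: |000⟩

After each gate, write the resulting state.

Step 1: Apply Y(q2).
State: i|001⟩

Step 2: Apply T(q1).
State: i|001⟩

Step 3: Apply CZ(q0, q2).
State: i|001⟩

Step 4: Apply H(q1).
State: (1/√2)i|001⟩ + (1/√2)i|011⟩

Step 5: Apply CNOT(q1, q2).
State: (1/√2)i|001⟩ + (1/√2)i|010⟩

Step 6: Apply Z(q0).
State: (1/√2)i|001⟩ + (1/√2)i|010⟩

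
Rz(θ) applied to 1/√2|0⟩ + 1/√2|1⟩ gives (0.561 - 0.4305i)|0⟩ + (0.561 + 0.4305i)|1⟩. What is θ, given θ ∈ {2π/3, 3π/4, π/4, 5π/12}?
5π/12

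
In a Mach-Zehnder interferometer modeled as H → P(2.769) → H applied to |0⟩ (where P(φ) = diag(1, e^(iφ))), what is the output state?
(0.03431 + 0.182i)|0⟩ + (0.9657 - 0.182i)|1⟩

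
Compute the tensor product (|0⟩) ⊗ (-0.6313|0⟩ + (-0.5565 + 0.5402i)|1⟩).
-0.6313|00⟩ + (-0.5565 + 0.5402i)|01⟩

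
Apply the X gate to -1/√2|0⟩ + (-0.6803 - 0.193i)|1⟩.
(-0.6803 - 0.193i)|0⟩ - 1/√2|1⟩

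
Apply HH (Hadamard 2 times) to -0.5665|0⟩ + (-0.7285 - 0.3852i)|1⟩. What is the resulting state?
-0.5665|0⟩ + (-0.7285 - 0.3852i)|1⟩

H² = I, so an even number of Hadamards cancels: H^2 = I and the state is unchanged.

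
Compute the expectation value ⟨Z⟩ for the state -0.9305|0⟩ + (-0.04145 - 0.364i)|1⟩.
0.7316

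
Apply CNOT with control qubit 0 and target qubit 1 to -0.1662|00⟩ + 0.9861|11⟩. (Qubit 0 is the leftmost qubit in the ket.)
-0.1662|00⟩ + 0.9861|10⟩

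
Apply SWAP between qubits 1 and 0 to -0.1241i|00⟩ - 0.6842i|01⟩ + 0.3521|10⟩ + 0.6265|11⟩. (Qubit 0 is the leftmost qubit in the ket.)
-0.1241i|00⟩ + 0.3521|01⟩ - 0.6842i|10⟩ + 0.6265|11⟩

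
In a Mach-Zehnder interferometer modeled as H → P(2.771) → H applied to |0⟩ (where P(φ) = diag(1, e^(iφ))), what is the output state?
(0.03394 + 0.1811i)|0⟩ + (0.9661 - 0.1811i)|1⟩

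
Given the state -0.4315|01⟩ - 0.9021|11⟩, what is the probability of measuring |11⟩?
0.8138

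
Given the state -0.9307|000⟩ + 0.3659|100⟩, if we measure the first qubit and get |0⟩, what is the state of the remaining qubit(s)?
-|00⟩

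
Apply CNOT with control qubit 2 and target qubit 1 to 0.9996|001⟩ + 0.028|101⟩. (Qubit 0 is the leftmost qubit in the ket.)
0.9996|011⟩ + 0.028|111⟩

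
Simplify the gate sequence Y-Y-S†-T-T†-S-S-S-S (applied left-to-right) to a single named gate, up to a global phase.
S†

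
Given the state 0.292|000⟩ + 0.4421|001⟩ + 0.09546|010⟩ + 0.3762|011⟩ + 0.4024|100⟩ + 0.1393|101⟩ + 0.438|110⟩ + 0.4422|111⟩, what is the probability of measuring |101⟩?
0.0194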